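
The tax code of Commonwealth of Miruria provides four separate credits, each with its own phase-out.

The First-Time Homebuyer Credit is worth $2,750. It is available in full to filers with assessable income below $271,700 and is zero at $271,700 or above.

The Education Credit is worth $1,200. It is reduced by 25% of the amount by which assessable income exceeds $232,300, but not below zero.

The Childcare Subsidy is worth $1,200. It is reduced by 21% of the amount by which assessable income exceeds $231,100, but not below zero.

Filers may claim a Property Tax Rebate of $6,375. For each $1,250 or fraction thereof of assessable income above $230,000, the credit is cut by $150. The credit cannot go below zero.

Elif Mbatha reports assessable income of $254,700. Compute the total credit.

$6,125

First-Time Homebuyer Credit: $254,700 is below the $271,700 cutoff, so the full $2,750 applies.
Education Credit: 25% of the $22,400 excess over $232,300 is $5,600 ≥ base, so the credit is $0.
Childcare Subsidy: 21% of the $23,600 excess over $231,100 is $4,956 ≥ base, so the credit is $0.
Property Tax Rebate: income exceeds $230,000 by $24,700, which is 20 full-or-partial $1,250 increments; reduction = 20 × $150 = $3,000, leaving $3,375.
Total: $2,750 + $0 + $0 + $3,375 = $6,125.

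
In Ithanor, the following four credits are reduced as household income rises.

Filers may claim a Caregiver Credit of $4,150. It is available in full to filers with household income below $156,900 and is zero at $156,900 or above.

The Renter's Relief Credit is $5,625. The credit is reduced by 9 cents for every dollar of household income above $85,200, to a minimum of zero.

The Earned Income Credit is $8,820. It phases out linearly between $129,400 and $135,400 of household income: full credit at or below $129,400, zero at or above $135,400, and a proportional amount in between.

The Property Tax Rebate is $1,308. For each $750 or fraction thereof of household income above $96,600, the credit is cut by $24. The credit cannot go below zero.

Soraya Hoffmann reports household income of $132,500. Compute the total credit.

$9,937

Caregiver Credit: $132,500 is below the $156,900 cutoff, so the full $4,150 applies.
Renter's Relief Credit: 9% of the $47,300 excess over $85,200 is $4,257; credit = $5,625 − $4,257 = $1,368.
Earned Income Credit: $132,500 is $3,100 into a $6,000 phase-out range, leaving 2,900/6,000 of the credit: $8,820 × 2,900/6,000 = $4,263.
Property Tax Rebate: income exceeds $96,600 by $35,900, which is 48 full-or-partial $750 increments; reduction = 48 × $24 = $1,152, leaving $156.
Total: $4,150 + $1,368 + $4,263 + $156 = $9,937.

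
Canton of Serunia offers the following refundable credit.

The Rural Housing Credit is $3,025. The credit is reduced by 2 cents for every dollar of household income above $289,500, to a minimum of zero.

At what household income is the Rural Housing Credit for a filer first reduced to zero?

The credit falls by 2% of each dollar above $289,500, so it reaches zero when the excess is $3,025 / 2% = $151,250: income = $289,500 + $151,250 = $440,750.

$440,750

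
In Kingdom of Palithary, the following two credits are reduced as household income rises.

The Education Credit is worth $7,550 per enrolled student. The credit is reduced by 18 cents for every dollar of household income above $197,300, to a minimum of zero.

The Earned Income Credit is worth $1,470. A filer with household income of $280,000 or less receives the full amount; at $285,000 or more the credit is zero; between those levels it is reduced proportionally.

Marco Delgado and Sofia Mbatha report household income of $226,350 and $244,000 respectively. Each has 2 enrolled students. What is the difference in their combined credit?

$3,177

Marco ($226,350): Education Credit: base = 2 × $7,550 = $15,100. 18% of the $29,050 excess over $197,300 is $5,229; credit = $15,100 − $5,229 = $9,871. Earned Income Credit: $226,350 is at or below the $280,000 threshold, so the full $1,470 applies. total $9,871 + $1,470 = $11,341
Sofia ($244,000): Education Credit: base = 2 × $7,550 = $15,100. 18% of the $46,700 excess over $197,300 is $8,406; credit = $15,100 − $8,406 = $6,694. Earned Income Credit: $244,000 is at or below the $280,000 threshold, so the full $1,470 applies. total $6,694 + $1,470 = $8,164
Difference: |$11,341 − $8,164| = $3,177.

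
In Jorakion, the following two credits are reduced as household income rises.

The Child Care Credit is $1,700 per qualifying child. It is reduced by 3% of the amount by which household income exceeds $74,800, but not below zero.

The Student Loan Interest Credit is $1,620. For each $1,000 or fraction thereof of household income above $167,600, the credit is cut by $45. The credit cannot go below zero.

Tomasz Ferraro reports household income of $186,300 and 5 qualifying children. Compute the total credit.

$5,920

Child Care Credit: base = 5 × $1,700 = $8,500. 3% of the $111,500 excess over $74,800 is $3,345; credit = $8,500 − $3,345 = $5,155.
Student Loan Interest Credit: income exceeds $167,600 by $18,700, which is 19 full-or-partial $1,000 increments; reduction = 19 × $45 = $855, leaving $765.
Total: $5,155 + $765 = $5,920.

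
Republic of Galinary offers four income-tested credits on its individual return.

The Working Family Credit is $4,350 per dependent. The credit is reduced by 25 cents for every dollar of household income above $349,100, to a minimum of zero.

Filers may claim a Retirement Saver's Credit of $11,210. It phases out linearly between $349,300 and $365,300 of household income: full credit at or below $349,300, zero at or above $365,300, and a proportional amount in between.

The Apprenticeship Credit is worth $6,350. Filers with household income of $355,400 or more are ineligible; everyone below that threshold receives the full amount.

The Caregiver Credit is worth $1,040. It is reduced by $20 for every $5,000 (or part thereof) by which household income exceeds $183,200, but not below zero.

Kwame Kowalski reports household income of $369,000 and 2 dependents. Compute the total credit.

$4,005

Working Family Credit: base = 2 × $4,350 = $8,700. 25% of the $19,900 excess over $349,100 is $4,975; credit = $8,700 − $4,975 = $3,725.
Retirement Saver's Credit: $369,000 is at or above $365,300, so the credit is $0.
Apprenticeship Credit: $369,000 meets or exceeds the $355,400 cutoff, so the credit is $0.
Caregiver Credit: income exceeds $183,200 by $185,800, which is 38 full-or-partial $5,000 increments; reduction = 38 × $20 = $760, leaving $280.
Total: $3,725 + $0 + $0 + $280 = $4,005.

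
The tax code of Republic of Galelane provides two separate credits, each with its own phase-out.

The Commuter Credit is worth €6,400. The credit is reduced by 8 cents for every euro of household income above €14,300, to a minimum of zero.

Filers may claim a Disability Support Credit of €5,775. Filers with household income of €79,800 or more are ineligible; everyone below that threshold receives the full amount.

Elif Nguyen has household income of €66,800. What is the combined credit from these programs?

€7,975

Commuter Credit: 8% of the €52,500 excess over €14,300 is €4,200; credit = €6,400 − €4,200 = €2,200.
Disability Support Credit: €66,800 is below the €79,800 cutoff, so the full €5,775 applies.
Total: €2,200 + €5,775 = €7,975.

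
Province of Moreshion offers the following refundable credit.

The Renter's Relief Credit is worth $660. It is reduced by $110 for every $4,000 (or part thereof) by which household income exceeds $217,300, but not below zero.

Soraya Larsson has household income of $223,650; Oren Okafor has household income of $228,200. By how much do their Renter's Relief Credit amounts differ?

Soraya ($223,650): Renter's Relief Credit: income exceeds $217,300 by $6,350, which is 2 full-or-partial $4,000 increments; reduction = 2 × $110 = $220, leaving $440.
Oren ($228,200): Renter's Relief Credit: income exceeds $217,300 by $10,900, which is 3 full-or-partial $4,000 increments; reduction = 3 × $110 = $330, leaving $330.
Difference: |$440 − $330| = $110.

$110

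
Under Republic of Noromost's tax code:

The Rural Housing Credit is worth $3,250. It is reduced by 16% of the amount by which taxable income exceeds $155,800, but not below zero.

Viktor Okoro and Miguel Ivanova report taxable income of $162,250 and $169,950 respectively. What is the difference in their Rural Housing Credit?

$1,232

Viktor ($162,250): Rural Housing Credit: 16% of the $6,450 excess over $155,800 is $1,032; credit = $3,250 − $1,032 = $2,218.
Miguel ($169,950): Rural Housing Credit: 16% of the $14,150 excess over $155,800 is $2,264; credit = $3,250 − $2,264 = $986.
Difference: |$2,218 − $986| = $1,232.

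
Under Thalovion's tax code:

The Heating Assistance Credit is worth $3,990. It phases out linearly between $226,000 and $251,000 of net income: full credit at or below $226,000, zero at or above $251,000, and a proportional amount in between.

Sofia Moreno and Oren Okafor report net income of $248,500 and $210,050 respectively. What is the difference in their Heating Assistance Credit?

$3,591

Sofia ($248,500): Heating Assistance Credit: $248,500 is $22,500 into a $25,000 phase-out range, leaving 2,500/25,000 of the credit: $3,990 × 2,500/25,000 = $399.
Oren ($210,050): Heating Assistance Credit: $210,050 is at or below the $226,000 threshold, so the full $3,990 applies.
Difference: |$399 − $3,990| = $3,591.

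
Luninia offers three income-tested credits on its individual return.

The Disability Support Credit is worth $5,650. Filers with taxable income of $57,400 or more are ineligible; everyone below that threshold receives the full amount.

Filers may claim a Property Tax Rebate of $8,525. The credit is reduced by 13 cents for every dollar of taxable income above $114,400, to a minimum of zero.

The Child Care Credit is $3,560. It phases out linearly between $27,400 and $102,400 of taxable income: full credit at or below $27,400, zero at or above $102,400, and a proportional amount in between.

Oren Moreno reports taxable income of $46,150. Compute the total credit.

$16,845

Disability Support Credit: $46,150 is below the $57,400 cutoff, so the full $5,650 applies.
Property Tax Rebate: $46,150 is at or below the $114,400 threshold, so the full $8,525 applies.
Child Care Credit: $46,150 is $18,750 into a $75,000 phase-out range, leaving 56,250/75,000 of the credit: $3,560 × 56,250/75,000 = $2,670.
Total: $5,650 + $8,525 + $2,670 = $16,845.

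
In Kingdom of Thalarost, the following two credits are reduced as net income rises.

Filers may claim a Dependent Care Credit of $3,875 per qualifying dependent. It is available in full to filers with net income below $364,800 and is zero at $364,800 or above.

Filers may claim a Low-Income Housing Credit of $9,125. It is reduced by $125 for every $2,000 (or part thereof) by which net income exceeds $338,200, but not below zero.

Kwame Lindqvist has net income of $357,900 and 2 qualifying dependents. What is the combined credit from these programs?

$15,625

Dependent Care Credit: base = 2 × $3,875 = $7,750. $357,900 is below the $364,800 cutoff, so the full $7,750 applies.
Low-Income Housing Credit: income exceeds $338,200 by $19,700, which is 10 full-or-partial $2,000 increments; reduction = 10 × $125 = $1,250, leaving $7,875.
Total: $7,750 + $7,875 = $15,625.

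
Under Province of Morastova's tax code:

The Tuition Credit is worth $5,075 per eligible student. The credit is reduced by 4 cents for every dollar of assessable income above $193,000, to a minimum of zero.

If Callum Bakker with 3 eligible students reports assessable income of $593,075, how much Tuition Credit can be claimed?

$0

Tuition Credit: base = 3 × $5,075 = $15,225. 4% of the $400,075 excess over $193,000 is $16,003 ≥ base, so the credit is $0.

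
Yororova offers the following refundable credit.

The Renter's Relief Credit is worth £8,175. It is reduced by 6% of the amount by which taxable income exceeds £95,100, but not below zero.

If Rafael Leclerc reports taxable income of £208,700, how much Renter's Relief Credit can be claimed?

Renter's Relief Credit: 6% of the £113,600 excess over £95,100 is £6,816; credit = £8,175 − £6,816 = £1,359.

£1,359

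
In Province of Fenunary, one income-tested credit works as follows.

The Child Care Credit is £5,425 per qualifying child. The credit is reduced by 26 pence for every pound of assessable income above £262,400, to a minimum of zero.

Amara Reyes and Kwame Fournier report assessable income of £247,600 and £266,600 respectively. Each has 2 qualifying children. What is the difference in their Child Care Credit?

£1,092

Amara (£247,600): Child Care Credit: base = 2 × £5,425 = £10,850. £247,600 is at or below the £262,400 threshold, so the full £10,850 applies.
Kwame (£266,600): Child Care Credit: base = 2 × £5,425 = £10,850. 26% of the £4,200 excess over £262,400 is £1,092; credit = £10,850 − £1,092 = £9,758.
Difference: |£10,850 − £9,758| = £1,092.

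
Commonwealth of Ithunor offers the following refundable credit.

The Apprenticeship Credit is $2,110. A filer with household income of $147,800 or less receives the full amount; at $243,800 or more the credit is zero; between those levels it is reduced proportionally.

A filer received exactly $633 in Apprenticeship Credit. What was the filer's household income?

$215,000

$633 is 633/2,110 of the full $2,110, so 1,477/2,110 of the $96,000 range has been used: income = $147,800 + $96,000 × 1,477/2,110 = $215,000.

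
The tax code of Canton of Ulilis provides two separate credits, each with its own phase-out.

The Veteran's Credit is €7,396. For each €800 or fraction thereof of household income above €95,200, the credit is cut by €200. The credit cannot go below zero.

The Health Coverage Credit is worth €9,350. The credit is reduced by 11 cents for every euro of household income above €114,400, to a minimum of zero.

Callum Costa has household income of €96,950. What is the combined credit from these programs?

€16,146

Veteran's Credit: income exceeds €95,200 by €1,750, which is 3 full-or-partial €800 increments; reduction = 3 × €200 = €600, leaving €6,796.
Health Coverage Credit: €96,950 is at or below the €114,400 threshold, so the full €9,350 applies.
Total: €6,796 + €9,350 = €16,146.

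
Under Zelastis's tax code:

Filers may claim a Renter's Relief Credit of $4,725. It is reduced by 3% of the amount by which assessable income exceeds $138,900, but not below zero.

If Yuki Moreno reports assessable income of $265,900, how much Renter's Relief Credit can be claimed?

Renter's Relief Credit: 3% of the $127,000 excess over $138,900 is $3,810; credit = $4,725 − $3,810 = $915.

$915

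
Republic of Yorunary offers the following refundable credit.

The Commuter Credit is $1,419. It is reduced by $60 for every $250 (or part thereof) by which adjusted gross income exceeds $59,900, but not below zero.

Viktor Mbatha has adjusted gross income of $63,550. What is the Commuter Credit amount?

Commuter Credit: income exceeds $59,900 by $3,650, which is 15 full-or-partial $250 increments; reduction = 15 × $60 = $900, leaving $519.

$519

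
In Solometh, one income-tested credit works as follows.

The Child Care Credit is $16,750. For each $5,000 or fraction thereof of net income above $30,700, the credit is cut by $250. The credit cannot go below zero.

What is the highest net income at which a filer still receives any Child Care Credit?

$360,700

After 66 increments the reduction is 66 × $250 = $16,500, leaving $250; one more increment wipes it out. Increment 66 ends at excess 66 × $5,000 = $330,000, so the highest qualifying income is $30,700 + $330,000 = $360,700.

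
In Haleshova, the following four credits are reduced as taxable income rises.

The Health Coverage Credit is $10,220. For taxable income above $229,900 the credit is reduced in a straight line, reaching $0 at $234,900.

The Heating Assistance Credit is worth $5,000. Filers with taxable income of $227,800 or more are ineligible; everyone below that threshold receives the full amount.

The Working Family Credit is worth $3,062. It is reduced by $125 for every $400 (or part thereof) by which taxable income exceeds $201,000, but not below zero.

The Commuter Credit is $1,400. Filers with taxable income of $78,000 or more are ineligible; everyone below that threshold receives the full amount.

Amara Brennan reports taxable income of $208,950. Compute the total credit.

Health Coverage Credit: $208,950 is at or below the $229,900 threshold, so the full $10,220 applies.
Heating Assistance Credit: $208,950 is below the $227,800 cutoff, so the full $5,000 applies.
Working Family Credit: income exceeds $201,000 by $7,950, which is 20 full-or-partial $400 increments; reduction = 20 × $125 = $2,500, leaving $562.
Commuter Credit: $208,950 meets or exceeds the $78,000 cutoff, so the credit is $0.
Total: $10,220 + $5,000 + $562 + $0 = $15,782.

$15,782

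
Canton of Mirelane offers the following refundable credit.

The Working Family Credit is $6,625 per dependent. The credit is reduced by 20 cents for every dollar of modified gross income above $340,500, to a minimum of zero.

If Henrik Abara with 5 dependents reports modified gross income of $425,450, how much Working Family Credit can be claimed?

$16,135

Working Family Credit: base = 5 × $6,625 = $33,125. 20% of the $84,950 excess over $340,500 is $16,990; credit = $33,125 − $16,990 = $16,135.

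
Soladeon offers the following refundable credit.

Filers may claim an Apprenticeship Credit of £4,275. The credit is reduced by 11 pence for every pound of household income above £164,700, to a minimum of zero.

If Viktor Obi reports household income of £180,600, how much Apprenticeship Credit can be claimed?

Apprenticeship Credit: 11% of the £15,900 excess over £164,700 is £1,749; credit = £4,275 − £1,749 = £2,526.

£2,526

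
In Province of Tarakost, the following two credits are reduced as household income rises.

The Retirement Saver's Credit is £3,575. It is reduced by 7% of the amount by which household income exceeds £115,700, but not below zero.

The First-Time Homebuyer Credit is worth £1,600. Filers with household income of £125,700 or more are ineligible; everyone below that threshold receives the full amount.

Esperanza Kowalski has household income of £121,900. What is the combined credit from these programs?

£4,741

Retirement Saver's Credit: 7% of the £6,200 excess over £115,700 is £434; credit = £3,575 − £434 = £3,141.
First-Time Homebuyer Credit: £121,900 is below the £125,700 cutoff, so the full £1,600 applies.
Total: £3,141 + £1,600 = £4,741.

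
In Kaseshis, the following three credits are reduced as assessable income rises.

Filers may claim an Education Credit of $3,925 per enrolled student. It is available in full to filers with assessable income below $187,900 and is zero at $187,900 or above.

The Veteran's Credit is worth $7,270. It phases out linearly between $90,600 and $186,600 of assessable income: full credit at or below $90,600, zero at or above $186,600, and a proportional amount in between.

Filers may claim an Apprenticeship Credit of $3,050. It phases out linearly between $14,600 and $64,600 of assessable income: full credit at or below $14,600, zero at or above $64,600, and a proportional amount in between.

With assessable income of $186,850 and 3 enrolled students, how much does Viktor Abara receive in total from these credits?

$11,775

Education Credit: base = 3 × $3,925 = $11,775. $186,850 is below the $187,900 cutoff, so the full $11,775 applies.
Veteran's Credit: $186,850 is at or above $186,600, so the credit is $0.
Apprenticeship Credit: $186,850 is at or above $64,600, so the credit is $0.
Total: $11,775 + $0 + $0 = $11,775.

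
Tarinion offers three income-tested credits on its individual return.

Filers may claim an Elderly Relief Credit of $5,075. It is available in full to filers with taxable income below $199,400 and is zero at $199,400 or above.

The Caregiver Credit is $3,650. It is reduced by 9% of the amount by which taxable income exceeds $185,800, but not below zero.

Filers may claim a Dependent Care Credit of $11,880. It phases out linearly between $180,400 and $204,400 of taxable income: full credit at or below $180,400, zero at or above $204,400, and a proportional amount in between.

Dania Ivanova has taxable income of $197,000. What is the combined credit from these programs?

Elderly Relief Credit: $197,000 is below the $199,400 cutoff, so the full $5,075 applies.
Caregiver Credit: 9% of the $11,200 excess over $185,800 is $1,008; credit = $3,650 − $1,008 = $2,642.
Dependent Care Credit: $197,000 is $16,600 into a $24,000 phase-out range, leaving 7,400/24,000 of the credit: $11,880 × 7,400/24,000 = $3,663.
Total: $5,075 + $2,642 + $3,663 = $11,380.

$11,380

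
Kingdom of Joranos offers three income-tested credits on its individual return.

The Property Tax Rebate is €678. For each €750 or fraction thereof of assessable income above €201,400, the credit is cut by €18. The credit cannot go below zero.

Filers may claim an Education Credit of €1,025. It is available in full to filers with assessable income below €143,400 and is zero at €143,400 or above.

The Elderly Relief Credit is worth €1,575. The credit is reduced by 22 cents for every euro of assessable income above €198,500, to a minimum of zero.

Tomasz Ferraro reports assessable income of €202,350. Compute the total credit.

Property Tax Rebate: income exceeds €201,400 by €950, which is 2 full-or-partial €750 increments; reduction = 2 × €18 = €36, leaving €642.
Education Credit: €202,350 meets or exceeds the €143,400 cutoff, so the credit is €0.
Elderly Relief Credit: 22% of the €3,850 excess over €198,500 is €847; credit = €1,575 − €847 = €728.
Total: €642 + €0 + €728 = €1,370.

€1,370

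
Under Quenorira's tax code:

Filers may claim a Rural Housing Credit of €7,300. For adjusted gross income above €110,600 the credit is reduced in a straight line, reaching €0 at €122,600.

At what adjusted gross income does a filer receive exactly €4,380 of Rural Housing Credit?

€4,380 is 4,380/7,300 of the full €7,300, so 2,920/7,300 of the €12,000 range has been used: income = €110,600 + €12,000 × 2,920/7,300 = €115,400.

€115,400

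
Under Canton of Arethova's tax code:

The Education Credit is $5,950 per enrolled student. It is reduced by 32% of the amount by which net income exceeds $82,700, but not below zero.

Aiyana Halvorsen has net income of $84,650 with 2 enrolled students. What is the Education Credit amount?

Education Credit: base = 2 × $5,950 = $11,900. 32% of the $1,950 excess over $82,700 is $624; credit = $11,900 − $624 = $11,276.

$11,276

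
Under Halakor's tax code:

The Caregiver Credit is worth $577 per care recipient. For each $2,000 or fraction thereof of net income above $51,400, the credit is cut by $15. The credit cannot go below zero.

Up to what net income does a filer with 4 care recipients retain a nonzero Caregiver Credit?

$357,400

Full credit = 4 × $577 = $2,308.
After 153 increments the reduction is 153 × $15 = $2,295, leaving $13; one more increment wipes it out. Increment 153 ends at excess 153 × $2,000 = $306,000, so the highest qualifying income is $51,400 + $306,000 = $357,400.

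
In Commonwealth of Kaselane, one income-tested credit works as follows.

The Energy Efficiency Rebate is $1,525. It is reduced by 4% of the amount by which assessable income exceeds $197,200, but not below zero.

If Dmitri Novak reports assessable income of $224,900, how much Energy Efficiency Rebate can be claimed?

$417

Energy Efficiency Rebate: 4% of the $27,700 excess over $197,200 is $1,108; credit = $1,525 − $1,108 = $417.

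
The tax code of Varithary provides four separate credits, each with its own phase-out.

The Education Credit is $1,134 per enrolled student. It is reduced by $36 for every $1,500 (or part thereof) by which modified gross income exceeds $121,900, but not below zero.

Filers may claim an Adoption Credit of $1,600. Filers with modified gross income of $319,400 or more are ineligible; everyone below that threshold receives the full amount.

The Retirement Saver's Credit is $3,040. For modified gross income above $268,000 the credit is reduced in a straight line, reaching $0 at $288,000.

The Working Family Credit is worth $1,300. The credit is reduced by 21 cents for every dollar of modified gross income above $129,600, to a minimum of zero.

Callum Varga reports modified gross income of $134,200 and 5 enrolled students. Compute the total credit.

Education Credit: base = 5 × $1,134 = $5,670. income exceeds $121,900 by $12,300, which is 9 full-or-partial $1,500 increments; reduction = 9 × $36 = $324, leaving $5,346.
Adoption Credit: $134,200 is below the $319,400 cutoff, so the full $1,600 applies.
Retirement Saver's Credit: $134,200 is at or below the $268,000 threshold, so the full $3,040 applies.
Working Family Credit: 21% of the $4,600 excess over $129,600 is $966; credit = $1,300 − $966 = $334.
Total: $5,346 + $1,600 + $3,040 + $334 = $10,320.

$10,320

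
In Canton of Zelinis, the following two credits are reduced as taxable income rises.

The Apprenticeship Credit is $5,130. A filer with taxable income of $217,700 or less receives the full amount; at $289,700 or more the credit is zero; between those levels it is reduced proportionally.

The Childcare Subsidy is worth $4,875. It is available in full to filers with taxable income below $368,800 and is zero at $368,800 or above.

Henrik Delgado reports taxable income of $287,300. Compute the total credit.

Apprenticeship Credit: $287,300 is $69,600 into a $72,000 phase-out range, leaving 2,400/72,000 of the credit: $5,130 × 2,400/72,000 = $171.
Childcare Subsidy: $287,300 is below the $368,800 cutoff, so the full $4,875 applies.
Total: $171 + $4,875 = $5,046.

$5,046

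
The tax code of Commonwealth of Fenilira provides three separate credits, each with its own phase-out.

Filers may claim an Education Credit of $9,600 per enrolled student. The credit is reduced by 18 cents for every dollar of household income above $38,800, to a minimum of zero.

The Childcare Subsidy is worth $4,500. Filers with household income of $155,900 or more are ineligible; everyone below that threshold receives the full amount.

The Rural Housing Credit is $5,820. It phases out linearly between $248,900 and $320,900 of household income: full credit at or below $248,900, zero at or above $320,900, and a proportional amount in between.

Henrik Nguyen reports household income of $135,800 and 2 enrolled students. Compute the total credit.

Education Credit: base = 2 × $9,600 = $19,200. 18% of the $97,000 excess over $38,800 is $17,460; credit = $19,200 − $17,460 = $1,740.
Childcare Subsidy: $135,800 is below the $155,900 cutoff, so the full $4,500 applies.
Rural Housing Credit: $135,800 is at or below the $248,900 threshold, so the full $5,820 applies.
Total: $1,740 + $4,500 + $5,820 = $12,060.

$12,060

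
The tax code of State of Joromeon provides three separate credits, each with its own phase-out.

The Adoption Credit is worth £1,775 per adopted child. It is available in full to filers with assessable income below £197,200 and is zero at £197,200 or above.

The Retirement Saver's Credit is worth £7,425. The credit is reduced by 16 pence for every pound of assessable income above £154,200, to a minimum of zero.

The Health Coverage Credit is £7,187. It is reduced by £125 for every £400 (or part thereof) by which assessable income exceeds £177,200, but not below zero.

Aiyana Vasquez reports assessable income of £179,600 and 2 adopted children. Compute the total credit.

Adoption Credit: base = 2 × £1,775 = £3,550. £179,600 is below the £197,200 cutoff, so the full £3,550 applies.
Retirement Saver's Credit: 16% of the £25,400 excess over £154,200 is £4,064; credit = £7,425 − £4,064 = £3,361.
Health Coverage Credit: income exceeds £177,200 by £2,400, which is 6 full-or-partial £400 increments; reduction = 6 × £125 = £750, leaving £6,437.
Total: £3,550 + £3,361 + £6,437 = £13,348.

£13,348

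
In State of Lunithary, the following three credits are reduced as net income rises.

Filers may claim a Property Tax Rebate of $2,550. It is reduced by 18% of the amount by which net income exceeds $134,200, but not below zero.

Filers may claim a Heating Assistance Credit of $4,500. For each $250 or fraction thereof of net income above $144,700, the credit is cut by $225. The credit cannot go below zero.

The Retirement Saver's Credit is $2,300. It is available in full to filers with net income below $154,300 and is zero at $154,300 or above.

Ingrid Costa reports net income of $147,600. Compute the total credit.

$4,238

Property Tax Rebate: 18% of the $13,400 excess over $134,200 is $2,412; credit = $2,550 − $2,412 = $138.
Heating Assistance Credit: income exceeds $144,700 by $2,900, which is 12 full-or-partial $250 increments; reduction = 12 × $225 = $2,700, leaving $1,800.
Retirement Saver's Credit: $147,600 is below the $154,300 cutoff, so the full $2,300 applies.
Total: $138 + $1,800 + $2,300 = $4,238.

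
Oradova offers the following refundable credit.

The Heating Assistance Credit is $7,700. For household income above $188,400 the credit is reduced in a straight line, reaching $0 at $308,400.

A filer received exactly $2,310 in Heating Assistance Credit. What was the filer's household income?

$2,310 is 2,310/7,700 of the full $7,700, so 5,390/7,700 of the $120,000 range has been used: income = $188,400 + $120,000 × 5,390/7,700 = $272,400.

$272,400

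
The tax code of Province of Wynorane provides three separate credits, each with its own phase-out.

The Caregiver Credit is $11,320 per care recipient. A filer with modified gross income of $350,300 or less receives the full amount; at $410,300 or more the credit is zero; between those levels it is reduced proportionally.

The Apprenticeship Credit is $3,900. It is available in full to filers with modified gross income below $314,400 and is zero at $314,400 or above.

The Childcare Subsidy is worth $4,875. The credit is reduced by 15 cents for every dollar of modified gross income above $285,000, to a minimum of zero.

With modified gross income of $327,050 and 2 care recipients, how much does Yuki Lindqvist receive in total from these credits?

$22,640

Caregiver Credit: base = 2 × $11,320 = $22,640. $327,050 is at or below the $350,300 threshold, so the full $22,640 applies.
Apprenticeship Credit: $327,050 meets or exceeds the $314,400 cutoff, so the credit is $0.
Childcare Subsidy: 15% of the $42,050 excess over $285,000 is $6,307.50 ≥ base, so the credit is $0.
Total: $22,640 + $0 + $0 = $22,640.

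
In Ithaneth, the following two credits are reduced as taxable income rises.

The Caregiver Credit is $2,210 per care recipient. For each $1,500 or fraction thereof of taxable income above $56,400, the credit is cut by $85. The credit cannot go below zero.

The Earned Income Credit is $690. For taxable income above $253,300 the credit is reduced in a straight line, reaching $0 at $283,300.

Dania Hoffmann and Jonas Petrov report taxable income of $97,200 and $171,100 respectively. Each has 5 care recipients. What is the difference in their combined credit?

$4,165

Dania ($97,200): Caregiver Credit: base = 5 × $2,210 = $11,050. income exceeds $56,400 by $40,800, which is 28 full-or-partial $1,500 increments; reduction = 28 × $85 = $2,380, leaving $8,670. Earned Income Credit: $97,200 is at or below the $253,300 threshold, so the full $690 applies. total $8,670 + $690 = $9,360
Jonas ($171,100): Caregiver Credit: base = 5 × $2,210 = $11,050. income exceeds $56,400 by $114,700, which is 77 full-or-partial $1,500 increments; reduction = 77 × $85 = $6,545, leaving $4,505. Earned Income Credit: $171,100 is at or below the $253,300 threshold, so the full $690 applies. total $4,505 + $690 = $5,195
Difference: |$9,360 − $5,195| = $4,165.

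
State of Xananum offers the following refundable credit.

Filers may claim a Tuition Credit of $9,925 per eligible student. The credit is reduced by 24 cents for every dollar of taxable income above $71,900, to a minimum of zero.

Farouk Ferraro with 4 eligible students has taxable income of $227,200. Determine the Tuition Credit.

Tuition Credit: base = 4 × $9,925 = $39,700. 24% of the $155,300 excess over $71,900 is $37,272; credit = $39,700 − $37,272 = $2,428.

$2,428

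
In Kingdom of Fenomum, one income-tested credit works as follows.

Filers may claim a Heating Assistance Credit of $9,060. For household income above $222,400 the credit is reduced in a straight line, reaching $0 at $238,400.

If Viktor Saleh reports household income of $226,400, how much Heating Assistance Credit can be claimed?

$6,795

Heating Assistance Credit: $226,400 is $4,000 into a $16,000 phase-out range, leaving 12,000/16,000 of the credit: $9,060 × 12,000/16,000 = $6,795.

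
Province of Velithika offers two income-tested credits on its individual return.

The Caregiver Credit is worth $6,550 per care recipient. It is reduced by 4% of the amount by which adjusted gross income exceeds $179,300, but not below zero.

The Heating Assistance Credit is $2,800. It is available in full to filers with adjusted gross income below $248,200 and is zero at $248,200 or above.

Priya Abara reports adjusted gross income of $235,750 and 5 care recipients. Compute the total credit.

$33,292

Caregiver Credit: base = 5 × $6,550 = $32,750. 4% of the $56,450 excess over $179,300 is $2,258; credit = $32,750 − $2,258 = $30,492.
Heating Assistance Credit: $235,750 is below the $248,200 cutoff, so the full $2,800 applies.
Total: $30,492 + $2,800 = $33,292.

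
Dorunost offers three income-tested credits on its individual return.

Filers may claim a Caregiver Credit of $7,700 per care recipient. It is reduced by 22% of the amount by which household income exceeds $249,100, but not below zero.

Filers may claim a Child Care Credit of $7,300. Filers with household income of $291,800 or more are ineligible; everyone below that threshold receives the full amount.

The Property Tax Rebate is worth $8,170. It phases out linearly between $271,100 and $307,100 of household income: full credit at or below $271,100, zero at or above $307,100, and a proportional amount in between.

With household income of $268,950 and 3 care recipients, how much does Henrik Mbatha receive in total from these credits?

$34,203

Caregiver Credit: base = 3 × $7,700 = $23,100. 22% of the $19,850 excess over $249,100 is $4,367; credit = $23,100 − $4,367 = $18,733.
Child Care Credit: $268,950 is below the $291,800 cutoff, so the full $7,300 applies.
Property Tax Rebate: $268,950 is at or below the $271,100 threshold, so the full $8,170 applies.
Total: $18,733 + $7,300 + $8,170 = $34,203.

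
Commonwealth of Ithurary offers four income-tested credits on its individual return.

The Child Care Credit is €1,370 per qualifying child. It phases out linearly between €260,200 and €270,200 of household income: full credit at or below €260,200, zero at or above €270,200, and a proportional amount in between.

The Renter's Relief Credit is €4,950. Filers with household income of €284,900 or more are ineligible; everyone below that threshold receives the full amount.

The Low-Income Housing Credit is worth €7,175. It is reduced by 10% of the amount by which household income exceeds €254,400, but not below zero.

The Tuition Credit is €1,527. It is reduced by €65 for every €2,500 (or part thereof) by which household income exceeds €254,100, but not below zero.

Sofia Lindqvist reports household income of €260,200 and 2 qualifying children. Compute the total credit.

Child Care Credit: base = 2 × €1,370 = €2,740. €260,200 is at or below the €260,200 threshold, so the full €2,740 applies.
Renter's Relief Credit: €260,200 is below the €284,900 cutoff, so the full €4,950 applies.
Low-Income Housing Credit: 10% of the €5,800 excess over €254,400 is €580; credit = €7,175 − €580 = €6,595.
Tuition Credit: income exceeds €254,100 by €6,100, which is 3 full-or-partial €2,500 increments; reduction = 3 × €65 = €195, leaving €1,332.
Total: €2,740 + €4,950 + €6,595 + €1,332 = €15,617.

€15,617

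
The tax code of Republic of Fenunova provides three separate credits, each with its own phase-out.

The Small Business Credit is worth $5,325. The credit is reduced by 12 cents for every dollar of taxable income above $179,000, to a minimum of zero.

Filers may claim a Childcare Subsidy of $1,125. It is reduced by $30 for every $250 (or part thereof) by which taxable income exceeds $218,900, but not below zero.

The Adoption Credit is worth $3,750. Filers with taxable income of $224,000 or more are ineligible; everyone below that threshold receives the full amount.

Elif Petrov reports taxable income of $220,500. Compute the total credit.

Small Business Credit: 12% of the $41,500 excess over $179,000 is $4,980; credit = $5,325 − $4,980 = $345.
Childcare Subsidy: income exceeds $218,900 by $1,600, which is 7 full-or-partial $250 increments; reduction = 7 × $30 = $210, leaving $915.
Adoption Credit: $220,500 is below the $224,000 cutoff, so the full $3,750 applies.
Total: $345 + $915 + $3,750 = $5,010.

$5,010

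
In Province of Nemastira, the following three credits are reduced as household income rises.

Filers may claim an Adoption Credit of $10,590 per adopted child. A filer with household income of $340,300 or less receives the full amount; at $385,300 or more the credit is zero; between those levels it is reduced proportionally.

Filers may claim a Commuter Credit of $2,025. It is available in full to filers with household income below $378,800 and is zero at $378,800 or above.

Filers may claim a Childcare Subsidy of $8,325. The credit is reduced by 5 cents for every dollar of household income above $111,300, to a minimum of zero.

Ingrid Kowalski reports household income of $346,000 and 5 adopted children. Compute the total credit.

Adoption Credit: base = 5 × $10,590 = $52,950. $346,000 is $5,700 into a $45,000 phase-out range, leaving 39,300/45,000 of the credit: $52,950 × 39,300/45,000 = $46,243.
Commuter Credit: $346,000 is below the $378,800 cutoff, so the full $2,025 applies.
Childcare Subsidy: 5% of the $234,700 excess over $111,300 is $11,735 ≥ base, so the credit is $0.
Total: $46,243 + $2,025 + $0 = $48,268.

$48,268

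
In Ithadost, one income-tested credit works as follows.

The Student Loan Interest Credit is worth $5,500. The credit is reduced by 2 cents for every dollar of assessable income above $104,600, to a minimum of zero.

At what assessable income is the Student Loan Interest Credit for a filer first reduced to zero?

The credit falls by 2% of each dollar above $104,600, so it reaches zero when the excess is $5,500 / 2% = $275,000: income = $104,600 + $275,000 = $379,600.

$379,600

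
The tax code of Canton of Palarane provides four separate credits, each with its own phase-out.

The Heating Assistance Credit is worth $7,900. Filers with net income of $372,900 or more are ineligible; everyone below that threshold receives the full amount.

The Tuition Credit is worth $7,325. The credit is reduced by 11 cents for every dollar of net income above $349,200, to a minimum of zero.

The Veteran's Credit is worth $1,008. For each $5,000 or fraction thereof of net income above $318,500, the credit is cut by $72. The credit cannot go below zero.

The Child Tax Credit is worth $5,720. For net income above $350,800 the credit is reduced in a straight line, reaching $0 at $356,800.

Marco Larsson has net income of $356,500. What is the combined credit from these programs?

$15,140

Heating Assistance Credit: $356,500 is below the $372,900 cutoff, so the full $7,900 applies.
Tuition Credit: 11% of the $7,300 excess over $349,200 is $803; credit = $7,325 − $803 = $6,522.
Veteran's Credit: income exceeds $318,500 by $38,000, which is 8 full-or-partial $5,000 increments; reduction = 8 × $72 = $576, leaving $432.
Child Tax Credit: $356,500 is $5,700 into a $6,000 phase-out range, leaving 300/6,000 of the credit: $5,720 × 300/6,000 = $286.
Total: $7,900 + $6,522 + $432 + $286 = $15,140.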